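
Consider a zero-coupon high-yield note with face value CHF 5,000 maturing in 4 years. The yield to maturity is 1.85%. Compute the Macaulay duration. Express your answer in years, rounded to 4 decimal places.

A zero-coupon bond has a single cash flow at maturity, so its Macaulay duration equals its maturity: 4 years.

4.0000 years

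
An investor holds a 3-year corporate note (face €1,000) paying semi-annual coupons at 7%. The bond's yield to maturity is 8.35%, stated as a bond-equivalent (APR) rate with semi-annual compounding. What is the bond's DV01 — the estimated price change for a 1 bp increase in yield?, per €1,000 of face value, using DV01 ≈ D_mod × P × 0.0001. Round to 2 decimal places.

€0.25

Periodic yield y = 0.04175.
  t   CF        PV=CF/(1+0.04175)^t    t·PV
  1        35.00        33.5973        33.5973
  2        35.00        32.2508        64.5017
  3        35.00        30.9583        92.8750
  4        35.00        29.7176       118.8705
  5        35.00        28.5266       142.6332
  6     1,035.00       809.7655     4,858.5933
  Σ                    964.8163     5,311.0709
P = 964.8163; D_Mac = 5.50475 half-year periods = 2.75237 yrs; D_mod = 2.64207 yrs.
DV01 ≈ 2.64207 × 964.8163 × 0.0001 = 0.254911.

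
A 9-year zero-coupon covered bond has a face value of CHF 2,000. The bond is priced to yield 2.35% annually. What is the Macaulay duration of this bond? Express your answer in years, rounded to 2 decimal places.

A zero-coupon bond has a single cash flow at maturity, so its Macaulay duration equals its maturity: 9 years.

9.00 years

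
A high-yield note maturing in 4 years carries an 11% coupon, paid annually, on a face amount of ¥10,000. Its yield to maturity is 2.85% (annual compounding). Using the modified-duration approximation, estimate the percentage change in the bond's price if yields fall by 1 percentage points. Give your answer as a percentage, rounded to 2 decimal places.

Periodic yield y = 0.0285. Modified duration first:
  t   CF        PV=CF/(1+0.0285)^t    t·PV
  1     1,100.00     1,069.5187     1,069.5187
  2     1,100.00     1,039.8821     2,079.7642
  3     1,100.00     1,011.0667     3,033.2000
  4    11,100.00     9,919.8657    39,679.4630
  Σ                 13,040.3332    45,861.9459
P = 13,040.3332; D_Mac = 3.51693 yrs; D_mod = 3.51693/(1+0.0285) = 3.41948 yrs.
ΔP/P ≈ -D_mod · Δy = -3.41948 × (-0.01) = +0.034195 = +3.4195%.

+3.42%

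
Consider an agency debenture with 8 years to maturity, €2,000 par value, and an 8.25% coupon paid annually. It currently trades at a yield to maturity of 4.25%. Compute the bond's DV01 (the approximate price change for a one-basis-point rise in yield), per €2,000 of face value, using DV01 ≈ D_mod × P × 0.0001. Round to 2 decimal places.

Periodic yield y = 0.0425.
  t   CF        PV=CF/(1+0.0425)^t    t·PV
  1       165.00       158.2734       158.2734
  2       165.00       151.8210       303.6420
  3       165.00       145.6316       436.8949
  4       165.00       139.6946       558.7785
  5       165.00       133.9996       669.9982
  6       165.00       128.5368       771.2209
  7       165.00       123.2967       863.0770
  8     2,165.00     1,551.8488    12,414.7900
  Σ                  2,533.1026    16,176.6749
P = 2,533.1026; D_Mac = 6.38611 yrs; D_mod = 6.12577 yrs.
DV01 ≈ 6.12577 × 2,533.1026 × 0.0001 = 1.551719.

€1.55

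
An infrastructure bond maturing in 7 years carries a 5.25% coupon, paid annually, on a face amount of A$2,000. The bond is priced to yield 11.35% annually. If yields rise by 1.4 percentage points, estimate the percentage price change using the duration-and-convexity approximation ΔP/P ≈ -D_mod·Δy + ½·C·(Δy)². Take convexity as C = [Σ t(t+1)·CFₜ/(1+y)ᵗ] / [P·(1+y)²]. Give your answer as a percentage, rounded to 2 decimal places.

-6.98%

With y = 0.1135:
  t   CF        PV=CF/(1+0.1135)^t    t·PV        t(t+1)·PV
  1       105.00        94.2973        94.2973         188.5945
  2       105.00        84.6855       169.3709         508.1128
  3       105.00        76.0534       228.1602         912.6408
  4       105.00        68.3012       273.2049       1,366.0243
  5       105.00        61.3392       306.6961       1,840.1764
  6       105.00        55.0869       330.5211       2,313.6479
  7     2,105.00       991.7919     6,942.5432      55,540.3456
  Σ                  1,431.5553     8,344.7936      62,669.5421
P = 1,431.5553; D_Mac = 5.82918 yrs; D_mod = 5.23501 yrs; C = 35.30758.
Duration effect: -5.23501 × (+0.014) = -0.073290
Convexity effect: 0.5 × 35.30758 × (0.014)² = +0.0034601
ΔP/P ≈ -0.073290 + 0.0034601 = -0.069830 = -6.9830%.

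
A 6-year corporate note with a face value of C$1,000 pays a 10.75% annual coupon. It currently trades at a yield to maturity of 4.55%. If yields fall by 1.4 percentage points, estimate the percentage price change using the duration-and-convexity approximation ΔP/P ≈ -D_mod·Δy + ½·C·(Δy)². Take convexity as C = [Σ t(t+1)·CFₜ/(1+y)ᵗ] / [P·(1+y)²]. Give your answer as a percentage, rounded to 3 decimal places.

With y = 0.0455:
  t   CF        PV=CF/(1+0.0455)^t    t·PV        t(t+1)·PV
  1       107.50       102.8216       102.8216         205.6432
  2       107.50        98.3468       196.6937         590.0810
  3       107.50        94.0668       282.2004       1,128.8016
  4       107.50        89.9730       359.8921       1,799.4605
  5       107.50        86.0574       430.2871       2,581.7223
  6     1,107.50       848.0071     5,088.0429      35,616.3001
  Σ                  1,319.2728     6,459.9377      41,922.0087
P = 1,319.2728; D_Mac = 4.89659 yrs; D_mod = 4.68349 yrs; C = 29.07096.
Duration effect: -4.68349 × (-0.014) = +0.065569
Convexity effect: 0.5 × 29.07096 × (-0.014)² = +0.0028490
ΔP/P ≈ +0.065569 + 0.0028490 = +0.068418 = +6.8418%.

+6.842%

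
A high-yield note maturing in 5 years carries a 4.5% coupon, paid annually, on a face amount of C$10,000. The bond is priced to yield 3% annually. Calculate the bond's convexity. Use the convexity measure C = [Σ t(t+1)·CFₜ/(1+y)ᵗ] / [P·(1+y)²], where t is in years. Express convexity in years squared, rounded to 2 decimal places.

With y = 0.03:
  t   CF        PV=CF/(1+0.03)^t    t·PV        t(t+1)·PV
  1       450.00       436.8932       436.8932         873.7864
  2       450.00       424.1682       848.3363       2,545.0090
  3       450.00       411.8137     1,235.4412       4,941.7650
  4       450.00       399.8192     1,599.2767       7,996.3834
  5    10,450.00     9,014.2618    45,071.3090     270,427.8539
  Σ                 10,686.9561    49,191.2564     286,784.7977
P = 10,686.9561.
Convexity = Σ t(t+1)·PV / [P·(1+y)²] = 286,784.7977 / (10,686.9561 × 1.060900) = 25.29459.

25.29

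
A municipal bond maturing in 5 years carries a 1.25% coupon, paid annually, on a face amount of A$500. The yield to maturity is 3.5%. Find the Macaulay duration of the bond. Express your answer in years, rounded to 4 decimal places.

4.8700 years

Periodic yield y = 0.035. Discount each cash flow and weight by its year:
  t   CF        PV=CF/(1+0.035)^t    t·PV
  1         6.25         6.0386         6.0386
  2         6.25         5.8344        11.6689
  3         6.25         5.6371        16.9114
  4         6.25         5.4465        21.7861
  5       506.25       426.2489     2,131.2446
  Σ                    449.2057     2,187.6496
Price P = Σ PV = 449.2057.
Macaulay duration = Σ(t·PV) / P = 2,187.6496 / 449.2057 = 4.87004 years.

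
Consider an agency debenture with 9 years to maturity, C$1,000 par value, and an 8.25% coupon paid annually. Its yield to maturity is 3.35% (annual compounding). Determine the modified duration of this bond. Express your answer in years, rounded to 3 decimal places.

Periodic yield y = 0.0335. First find Macaulay duration:
  t   CF        PV=CF/(1+0.0335)^t    t·PV
  1        82.50        79.8258        79.8258
  2        82.50        77.2383       154.4767
  3        82.50        74.7347       224.2042
  4        82.50        72.3123       289.2491
  5        82.50        69.9683       349.8417
  6        82.50        67.7004       406.2022
  7        82.50        65.5059       458.5415
  8        82.50        63.3826       507.0609
  9     1,082.50       804.6992     7,242.2929
  Σ                  1,375.3676     9,711.6950
P = 1,375.3676; Macaulay duration = 9,711.6950 / 1,375.3676 = 7.06116 years.
Modified duration = D_Mac / (1 + y) = 7.06116 / 1.0335 = 6.83228 years.

6.832 years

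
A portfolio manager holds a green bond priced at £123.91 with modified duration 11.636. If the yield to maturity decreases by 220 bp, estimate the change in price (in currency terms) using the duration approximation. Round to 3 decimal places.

+£31.720

Duration approximation: ΔP/P ≈ -D_mod · Δy = -11.636 × (-0.022) = +0.255992.
ΔP ≈ 123.91 × (+0.255992) = +31.71996872.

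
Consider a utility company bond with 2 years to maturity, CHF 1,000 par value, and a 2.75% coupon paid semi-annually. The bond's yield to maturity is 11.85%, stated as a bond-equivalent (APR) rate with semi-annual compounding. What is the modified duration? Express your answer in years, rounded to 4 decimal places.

Periodic yield y = 0.05925. First find Macaulay duration:
  t   CF        PV=CF/(1+0.05925)^t    t·PV
  1        13.75        12.9809        12.9809
  2        13.75        12.2548        24.5096
  3        13.75        11.5693        34.7079
  4     1,013.75       805.2616     3,221.0463
  Σ                    842.0666     3,293.2447
P = 842.0666; Macaulay duration = 3,293.2447 / 842.0666 = 3.91091 half-year periods = 1.95545 years.
Modified duration = D_Mac / (1 + y) = 1.95545 / 1.05925 = 1.84607 years.

1.8461 years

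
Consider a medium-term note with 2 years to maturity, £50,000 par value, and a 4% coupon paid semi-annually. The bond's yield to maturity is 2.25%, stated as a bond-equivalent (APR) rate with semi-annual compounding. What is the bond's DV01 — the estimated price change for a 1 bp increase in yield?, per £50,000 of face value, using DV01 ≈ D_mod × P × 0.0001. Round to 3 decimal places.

Periodic yield y = 0.01125.
  t   CF        PV=CF/(1+0.01125)^t    t·PV
  1     1,000.00       988.8752       988.8752
  2     1,000.00       977.8741     1,955.7481
  3     1,000.00       966.9954     2,900.9861
  4    51,000.00    48,768.1227   195,072.4906
  Σ                 51,701.8673   200,918.1000
P = 51,701.8673; D_Mac = 3.88609 half-year periods = 1.94304 yrs; D_mod = 1.92143 yrs.
DV01 ≈ 1.92143 × 51,701.8673 × 0.0001 = 9.934146.

£9.934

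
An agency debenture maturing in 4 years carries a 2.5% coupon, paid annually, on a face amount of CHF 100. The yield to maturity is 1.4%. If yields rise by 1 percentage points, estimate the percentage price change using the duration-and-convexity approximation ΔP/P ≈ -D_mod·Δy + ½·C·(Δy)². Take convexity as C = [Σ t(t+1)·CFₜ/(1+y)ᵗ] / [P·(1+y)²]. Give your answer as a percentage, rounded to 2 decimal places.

-3.71%

With y = 0.014:
  t   CF        PV=CF/(1+0.014)^t    t·PV        t(t+1)·PV
  1         2.50         2.4655         2.4655           4.9310
  2         2.50         2.4314         4.8629          14.5887
  3         2.50         2.3979         7.1936          28.7745
  4       102.50        96.9554       387.8216       1,939.1082
  Σ                    104.2502       402.3436       1,987.4023
P = 104.2502; D_Mac = 3.85940 yrs; D_mod = 3.80612 yrs; C = 18.54099.
Duration effect: -3.80612 × (+0.01) = -0.038061
Convexity effect: 0.5 × 18.54099 × (0.01)² = +0.0009270
ΔP/P ≈ -0.038061 + 0.0009270 = -0.037134 = -3.7134%.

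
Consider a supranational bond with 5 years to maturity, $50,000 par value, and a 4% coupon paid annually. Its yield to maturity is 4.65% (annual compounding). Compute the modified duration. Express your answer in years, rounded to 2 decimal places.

4.42 years

Periodic yield y = 0.0465. First find Macaulay duration:
  t   CF        PV=CF/(1+0.0465)^t    t·PV
  1     2,000.00     1,911.1323     1,911.1323
  2     2,000.00     1,826.2134     3,652.4268
  3     2,000.00     1,745.0678     5,235.2033
  4     2,000.00     1,667.5277     6,670.1109
  5    52,000.00    41,429.2604   207,146.3020
  Σ                 48,579.2017   224,615.1754
P = 48,579.2017; Macaulay duration = 224,615.1754 / 48,579.2017 = 4.62369 years.
Modified duration = D_Mac / (1 + y) = 4.62369 / 1.0465 = 4.41824 years.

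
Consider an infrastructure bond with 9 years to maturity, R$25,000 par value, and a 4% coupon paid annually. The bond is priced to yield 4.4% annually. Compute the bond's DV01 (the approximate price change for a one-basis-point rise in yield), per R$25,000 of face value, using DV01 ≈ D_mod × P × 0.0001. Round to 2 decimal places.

Periodic yield y = 0.044.
  t   CF        PV=CF/(1+0.044)^t    t·PV
  1     1,000.00       957.8544       957.8544
  2     1,000.00       917.4851     1,834.9701
  3     1,000.00       878.8171     2,636.4513
  4     1,000.00       841.7788     3,367.1154
  5     1,000.00       806.3016     4,031.5079
  6     1,000.00       772.3195     4,633.9171
  7     1,000.00       739.7696     5,178.3875
  8     1,000.00       708.5916     5,668.7329
  9    26,000.00    17,646.9177   158,822.2592
  Σ                 24,269.8355   187,131.1959
P = 24,269.8355; D_Mac = 7.71044 yrs; D_mod = 7.38548 yrs.
DV01 ≈ 7.38548 × 24,269.8355 × 0.0001 = 17.924444.

R$17.92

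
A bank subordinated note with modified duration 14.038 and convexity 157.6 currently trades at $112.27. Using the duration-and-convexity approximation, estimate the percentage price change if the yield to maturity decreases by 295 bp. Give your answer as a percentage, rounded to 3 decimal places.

+48.270%

Duration effect: -D_mod·Δy = -14.038 × (-0.0295) = +0.414121
Convexity effect: ½·C·(Δy)² = 0.5 × 157.6 × (-0.0295)² = +0.0685757
ΔP/P ≈ +0.414121 + 0.0685757 = +0.4826967
= +48.26967%.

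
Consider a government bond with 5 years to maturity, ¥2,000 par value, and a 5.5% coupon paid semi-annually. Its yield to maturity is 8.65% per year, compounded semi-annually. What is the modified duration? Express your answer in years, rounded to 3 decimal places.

4.209 years

Periodic yield y = 0.04325. First find Macaulay duration:
  t   CF        PV=CF/(1+0.04325)^t    t·PV
  1        55.00        52.7199        52.7199
  2        55.00        50.5343       101.0685
  3        55.00        48.4393       145.3178
  4        55.00        46.4311       185.7245
  5        55.00        44.5062       222.5311
  6        55.00        42.6611       255.9668
  7        55.00        40.8925       286.2477
  8        55.00        39.1972       313.5780
  9        55.00        37.5722       338.1502
  10    2,055.00     1,345.6369    13,456.3691
  Σ                  1,748.5908    15,357.6735
P = 1,748.5908; Macaulay duration = 15,357.6735 / 1,748.5908 = 8.78289 half-year periods = 4.39144 years.
Modified duration = D_Mac / (1 + y) = 4.39144 / 1.04325 = 4.20939 years.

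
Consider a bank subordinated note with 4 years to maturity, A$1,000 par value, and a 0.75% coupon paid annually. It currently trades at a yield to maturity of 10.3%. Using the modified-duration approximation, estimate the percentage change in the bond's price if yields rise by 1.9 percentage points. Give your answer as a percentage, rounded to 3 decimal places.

-6.796%

Periodic yield y = 0.103. Modified duration first:
  t   CF        PV=CF/(1+0.103)^t    t·PV
  1         7.50         6.7996         6.7996
  2         7.50         6.1647        12.3294
  3         7.50         5.5890        16.7670
  4     1,007.50       680.6800     2,722.7201
  Σ                    699.2333     2,758.6161
P = 699.2333; D_Mac = 3.94520 yrs; D_mod = 3.94520/(1+0.103) = 3.57679 yrs.
ΔP/P ≈ -D_mod · Δy = -3.57679 × (+0.019) = -0.067959 = -6.7959%.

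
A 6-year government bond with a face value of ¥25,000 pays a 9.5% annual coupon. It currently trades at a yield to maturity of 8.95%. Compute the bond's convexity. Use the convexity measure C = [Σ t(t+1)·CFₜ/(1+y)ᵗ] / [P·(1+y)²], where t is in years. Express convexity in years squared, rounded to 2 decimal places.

With y = 0.0895:
  t   CF        PV=CF/(1+0.0895)^t    t·PV        t(t+1)·PV
  1     2,375.00     2,179.8990     2,179.8990       4,359.7981
  2     2,375.00     2,000.8252     4,001.6504      12,004.9511
  3     2,375.00     1,836.4618     5,509.3855      22,037.5422
  4     2,375.00     1,685.6006     6,742.4024      33,712.0119
  5     2,375.00     1,547.1323     7,735.6613      46,413.9677
  6    27,375.00    16,367.8155    98,206.8929     687,448.2500
  Σ                 25,617.7344   124,375.8915     805,976.5209
P = 25,617.7344.
Convexity = Σ t(t+1)·PV / [P·(1+y)²] = 805,976.5209 / (25,617.7344 × 1.187010) = 26.50496.

26.50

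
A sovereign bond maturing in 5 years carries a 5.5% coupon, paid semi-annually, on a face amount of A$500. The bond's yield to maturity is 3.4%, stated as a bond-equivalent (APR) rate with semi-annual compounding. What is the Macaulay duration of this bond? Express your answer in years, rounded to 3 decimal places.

4.469 years

Periodic yield y = 0.017. Discount each cash flow and weight by its period:
  t   CF        PV=CF/(1+0.017)^t    t·PV
  1        13.75        13.5202        13.5202
  2        13.75        13.2942        26.5883
  3        13.75        13.0719        39.2158
  4        13.75        12.8534        51.4137
  5        13.75        12.6386        63.1928
  6        13.75        12.4273        74.5638
  7        13.75        12.2196        85.5370
  8        13.75        12.0153        96.1225
  9        13.75        11.8145       106.3302
  10      513.75       434.0525     4,340.5254
  Σ                    547.9074     4,897.0098
Price P = Σ PV = 547.9074.
Macaulay duration = Σ(t·PV) / P = 4,897.0098 / 547.9074 = 8.93766 half-year periods.
In years: 8.93766 / 2 = 4.46883 years.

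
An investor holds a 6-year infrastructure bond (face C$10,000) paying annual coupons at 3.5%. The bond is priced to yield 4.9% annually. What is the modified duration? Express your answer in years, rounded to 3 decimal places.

5.237 years

Periodic yield y = 0.049. First find Macaulay duration:
  t   CF        PV=CF/(1+0.049)^t    t·PV
  1       350.00       333.6511       333.6511
  2       350.00       318.0659       636.1317
  3       350.00       303.2086       909.6259
  4       350.00       289.0454     1,156.1817
  5       350.00       275.5438     1,377.7189
  6    10,350.00     7,767.6102    46,605.6609
  Σ                  9,287.1250    51,018.9702
P = 9,287.1250; Macaulay duration = 51,018.9702 / 9,287.1250 = 5.49352 years.
Modified duration = D_Mac / (1 + y) = 5.49352 / 1.049 = 5.23691 years.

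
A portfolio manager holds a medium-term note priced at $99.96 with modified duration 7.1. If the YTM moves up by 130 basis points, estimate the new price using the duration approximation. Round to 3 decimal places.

$90.734

Duration approximation: ΔP/P ≈ -D_mod · Δy = -7.1 × (+0.013) = -0.092300.
New price ≈ 99.96 × (1 - 0.092300) = 90.733692.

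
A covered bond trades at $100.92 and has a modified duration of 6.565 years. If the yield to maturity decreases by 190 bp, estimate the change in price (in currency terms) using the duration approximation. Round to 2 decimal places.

Duration approximation: ΔP/P ≈ -D_mod · Δy = -6.565 × (-0.019) = +0.124735.
ΔP ≈ 100.92 × (+0.124735) = +12.5882562.

+$12.59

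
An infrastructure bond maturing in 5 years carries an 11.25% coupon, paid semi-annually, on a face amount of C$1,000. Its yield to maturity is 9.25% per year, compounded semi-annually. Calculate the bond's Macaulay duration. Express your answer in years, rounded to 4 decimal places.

4.0010 years

Periodic yield y = 0.04625. Discount each cash flow and weight by its period:
  t   CF        PV=CF/(1+0.04625)^t    t·PV
  1        56.25        53.7634        53.7634
  2        56.25        51.3868       102.7736
  3        56.25        49.1152       147.3457
  4        56.25        46.9441       187.7762
  5        56.25        44.8689       224.3444
  6        56.25        42.8854       257.3125
  7        56.25        40.9897       286.9276
  8        56.25        39.1777       313.4215
  9        56.25        37.4458       337.0123
  10    1,056.25       672.0661     6,720.6613
  Σ                  1,078.6431     8,631.3386
Price P = Σ PV = 1,078.6431.
Macaulay duration = Σ(t·PV) / P = 8,631.3386 / 1,078.6431 = 8.00203 half-year periods.
In years: 8.00203 / 2 = 4.00102 years.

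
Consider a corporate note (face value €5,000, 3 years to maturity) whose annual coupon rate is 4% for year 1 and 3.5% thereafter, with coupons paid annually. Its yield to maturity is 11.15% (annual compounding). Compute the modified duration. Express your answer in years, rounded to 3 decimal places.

Periodic yield y = 0.1115. First find Macaulay duration:
  t   CF        PV=CF/(1+0.1115)^t    t·PV
  1       200.00       179.9370       179.9370
  2       175.00       141.6508       283.3017
  3     5,175.00     3,768.6166    11,305.8497
  Σ                  4,090.2044    11,769.0884
P = 4,090.2044; Macaulay duration = 11,769.0884 / 4,090.2044 = 2.87738 years.
Modified duration = D_Mac / (1 + y) = 2.87738 / 1.1115 = 2.58874 years.

2.589 years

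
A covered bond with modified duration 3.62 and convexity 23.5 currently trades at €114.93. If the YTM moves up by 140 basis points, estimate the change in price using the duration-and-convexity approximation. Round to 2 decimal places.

Duration effect: -D_mod·Δy = -3.62 × (+0.014) = -0.050680
Convexity effect: ½·C·(Δy)² = 0.5 × 23.5 × (0.014)² = +0.0023030
ΔP/P ≈ -0.050680 + 0.0023030 = -0.048377
ΔP ≈ 114.93 × (-0.048377) = -5.55996861.

-€5.56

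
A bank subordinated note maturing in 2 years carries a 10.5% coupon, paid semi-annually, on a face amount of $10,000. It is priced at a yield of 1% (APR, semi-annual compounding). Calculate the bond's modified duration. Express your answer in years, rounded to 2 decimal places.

Periodic yield y = 0.005. First find Macaulay duration:
  t   CF        PV=CF/(1+0.005)^t    t·PV
  1       525.00       522.3881       522.3881
  2       525.00       519.7891     1,039.5782
  3       525.00       517.2031     1,551.6093
  4    10,525.00    10,317.1052    41,268.4207
  Σ                 11,876.4854    44,381.9962
P = 11,876.4854; Macaulay duration = 44,381.9962 / 11,876.4854 = 3.73696 half-year periods = 1.86848 years.
Modified duration = D_Mac / (1 + y) = 1.86848 / 1.005 = 1.85919 years.

1.86 years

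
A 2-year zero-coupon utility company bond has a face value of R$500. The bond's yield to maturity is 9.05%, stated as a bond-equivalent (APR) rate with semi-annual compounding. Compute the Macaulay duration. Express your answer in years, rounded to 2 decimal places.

2.00 years

A zero-coupon bond has a single cash flow at maturity, so its Macaulay duration equals its maturity: 2 years.
(Equivalently: 4 semi-annual periods ÷ 2 = 2 years.)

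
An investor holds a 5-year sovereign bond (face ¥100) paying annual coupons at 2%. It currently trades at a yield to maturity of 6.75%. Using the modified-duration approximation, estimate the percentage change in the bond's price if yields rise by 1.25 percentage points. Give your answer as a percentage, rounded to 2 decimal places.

-5.60%

Periodic yield y = 0.0675. Modified duration first:
  t   CF        PV=CF/(1+0.0675)^t    t·PV
  1         2.00         1.8735         1.8735
  2         2.00         1.7551         3.5101
  3         2.00         1.6441         4.9323
  4         2.00         1.5401         6.1605
  5       102.00        73.5802       367.9008
  Σ                     80.3930       384.3773
P = 80.3930; D_Mac = 4.78123 yrs; D_mod = 4.78123/(1+0.0675) = 4.47890 yrs.
ΔP/P ≈ -D_mod · Δy = -4.47890 × (+0.0125) = -0.055986 = -5.5986%.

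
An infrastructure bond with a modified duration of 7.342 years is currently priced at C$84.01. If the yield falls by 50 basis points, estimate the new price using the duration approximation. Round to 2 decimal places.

Duration approximation: ΔP/P ≈ -D_mod · Δy = -7.342 × (-0.005) = +0.036710.
New price ≈ 84.01 × (1 + 0.036710) = 87.0940071.

C$87.09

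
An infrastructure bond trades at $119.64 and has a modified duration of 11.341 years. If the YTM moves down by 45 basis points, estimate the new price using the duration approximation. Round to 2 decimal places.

Duration approximation: ΔP/P ≈ -D_mod · Δy = -11.341 × (-0.0045) = +0.0510345.
New price ≈ 119.64 × (1 + 0.0510345) = 125.74576758.

$125.75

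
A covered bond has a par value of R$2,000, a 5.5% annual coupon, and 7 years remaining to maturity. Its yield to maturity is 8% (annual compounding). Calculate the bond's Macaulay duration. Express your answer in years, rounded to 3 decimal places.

5.912 years

Periodic yield y = 0.08. Discount each cash flow and weight by its year:
  t   CF        PV=CF/(1+0.08)^t    t·PV
  1       110.00       101.8519       101.8519
  2       110.00        94.3073       188.6145
  3       110.00        87.3215       261.9646
  4       110.00        80.8533       323.4131
  5       110.00        74.8642       374.3208
  6       110.00        69.3187       415.9120
  7     2,110.00     1,231.1647     8,618.1531
  Σ                  1,739.6815    10,284.2300
Price P = Σ PV = 1,739.6815.
Macaulay duration = Σ(t·PV) / P = 10,284.2300 / 1,739.6815 = 5.91156 years.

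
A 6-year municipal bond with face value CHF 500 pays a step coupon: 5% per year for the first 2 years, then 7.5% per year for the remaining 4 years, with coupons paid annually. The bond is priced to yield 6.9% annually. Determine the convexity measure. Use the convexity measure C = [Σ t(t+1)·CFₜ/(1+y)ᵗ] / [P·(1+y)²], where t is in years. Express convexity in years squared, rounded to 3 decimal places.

30.350

With y = 0.069:
  t   CF        PV=CF/(1+0.069)^t    t·PV        t(t+1)·PV
  1        25.00        23.3863        23.3863          46.7727
  2        25.00        21.8768        43.7537         131.2610
  3        37.50        30.6972        92.0915         368.3659
  4        37.50        28.7158       114.8631         574.3154
  5        37.50        26.8623       134.3114         805.8682
  6       537.50       360.1739     2,161.0434      15,127.3038
  Σ                    491.7123     2,569.4493      17,053.8869
P = 491.7123.
Convexity = Σ t(t+1)·PV / [P·(1+y)²] = 17,053.8869 / (491.7123 × 1.142761) = 30.34988.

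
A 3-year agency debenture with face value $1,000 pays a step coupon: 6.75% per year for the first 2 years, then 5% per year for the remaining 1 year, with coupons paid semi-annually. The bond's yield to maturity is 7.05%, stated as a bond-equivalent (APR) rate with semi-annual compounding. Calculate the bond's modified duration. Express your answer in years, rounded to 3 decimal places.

2.671 years

Periodic yield y = 0.03525. First find Macaulay duration:
  t   CF        PV=CF/(1+0.03525)^t    t·PV
  1        33.75        32.6008        32.6008
  2        33.75        31.4908        62.9815
  3        33.75        30.4185        91.2556
  4        33.75        29.3828       117.5311
  5        25.00        21.0239       105.1196
  6     1,025.00       832.6307     4,995.7843
  Σ                    977.5475     5,405.2730
P = 977.5475; Macaulay duration = 5,405.2730 / 977.5475 = 5.52942 half-year periods = 2.76471 years.
Modified duration = D_Mac / (1 + y) = 2.76471 / 1.03525 = 2.67057 years.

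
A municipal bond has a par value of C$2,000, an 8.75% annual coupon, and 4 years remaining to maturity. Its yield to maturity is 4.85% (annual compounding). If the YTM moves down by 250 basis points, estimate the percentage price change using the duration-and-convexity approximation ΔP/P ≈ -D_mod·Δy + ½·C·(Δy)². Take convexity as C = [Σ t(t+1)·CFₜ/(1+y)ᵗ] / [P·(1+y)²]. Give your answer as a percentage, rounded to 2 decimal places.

With y = 0.0485:
  t   CF        PV=CF/(1+0.0485)^t    t·PV        t(t+1)·PV
  1       175.00       166.9051       166.9051         333.8102
  2       175.00       159.1846       318.3693         955.1079
  3       175.00       151.8213       455.4639       1,821.8558
  4     2,175.00     1,799.6395     7,198.5581      35,992.7904
  Σ                  2,277.5506     8,139.2964      39,103.5643
P = 2,277.5506; D_Mac = 3.57371 yrs; D_mod = 3.40840 yrs; C = 15.61750.
Duration effect: -3.40840 × (-0.025) = +0.085210
Convexity effect: 0.5 × 15.61750 × (-0.025)² = +0.0048805
ΔP/P ≈ +0.085210 + 0.0048805 = +0.090090 = +9.0090%.

+9.01%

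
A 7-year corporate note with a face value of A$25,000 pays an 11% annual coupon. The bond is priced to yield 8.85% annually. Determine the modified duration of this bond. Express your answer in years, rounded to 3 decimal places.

4.892 years

Periodic yield y = 0.0885. First find Macaulay duration:
  t   CF        PV=CF/(1+0.0885)^t    t·PV
  1     2,750.00     2,526.4125     2,526.4125
  2     2,750.00     2,321.0037     4,642.0073
  3     2,750.00     2,132.2955     6,396.8865
  4     2,750.00     1,958.9302     7,835.7208
  5     2,750.00     1,799.6603     8,998.3013
  6     2,750.00     1,653.3397     9,920.0382
  7    27,750.00    15,327.2399   107,290.6790
  Σ                 27,718.8817   147,610.0457
P = 27,718.8817; Macaulay duration = 147,610.0457 / 27,718.8817 = 5.32525 years.
Modified duration = D_Mac / (1 + y) = 5.32525 / 1.0885 = 4.89229 years.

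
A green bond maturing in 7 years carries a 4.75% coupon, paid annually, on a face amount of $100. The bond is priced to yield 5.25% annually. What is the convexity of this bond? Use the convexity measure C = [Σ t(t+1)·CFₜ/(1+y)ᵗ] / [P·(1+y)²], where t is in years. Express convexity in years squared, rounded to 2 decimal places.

With y = 0.0525:
  t   CF        PV=CF/(1+0.0525)^t    t·PV        t(t+1)·PV
  1         4.75         4.5131         4.5131           9.0261
  2         4.75         4.2879         8.5759          25.7277
  3         4.75         4.0741        12.2222          48.8887
  4         4.75         3.8708        15.4834          77.4168
  5         4.75         3.6778        18.3888         110.3327
  6         4.75         3.4943        20.9658         146.7609
  7       104.75        73.2149       512.5041       4,100.0328
  Σ                     97.1328       592.6532       4,518.1857
P = 97.1328.
Convexity = Σ t(t+1)·PV / [P·(1+y)²] = 4,518.1857 / (97.1328 × 1.107756) = 41.99076.

41.99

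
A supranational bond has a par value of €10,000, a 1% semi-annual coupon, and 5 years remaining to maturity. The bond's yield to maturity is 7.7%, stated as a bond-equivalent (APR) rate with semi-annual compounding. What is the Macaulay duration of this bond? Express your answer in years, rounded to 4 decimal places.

4.8647 years

Periodic yield y = 0.0385. Discount each cash flow and weight by its period:
  t   CF        PV=CF/(1+0.0385)^t    t·PV
  1        50.00        48.1464        48.1464
  2        50.00        46.3614        92.7229
  3        50.00        44.6427       133.9281
  4        50.00        42.9877       171.9507
  5        50.00        41.3940       206.9700
  6        50.00        39.8594       239.1565
  7        50.00        38.3817       268.6721
  8        50.00        36.9588       295.6705
  9        50.00        35.5886       320.2978
  10   10,050.00     6,888.1255    68,881.2553
  Σ                  7,262.4463    70,658.7704
Price P = Σ PV = 7,262.4463.
Macaulay duration = Σ(t·PV) / P = 70,658.7704 / 7,262.4463 = 9.72933 half-year periods.
In years: 9.72933 / 2 = 4.86467 years.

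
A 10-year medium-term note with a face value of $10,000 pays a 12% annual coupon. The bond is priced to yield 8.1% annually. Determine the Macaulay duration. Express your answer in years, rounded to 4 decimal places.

6.7338 years

Periodic yield y = 0.081. Discount each cash flow and weight by its year:
  t   CF        PV=CF/(1+0.081)^t    t·PV
  1     1,200.00     1,110.0833     1,110.0833
  2     1,200.00     1,026.9040     2,053.8081
  3     1,200.00       949.9575     2,849.8724
  4     1,200.00       878.7766     3,515.1063
  5     1,200.00       812.9293     4,064.6465
  6     1,200.00       752.0160     4,512.0960
  7     1,200.00       695.6670     4,869.6688
  8     1,200.00       643.5402     5,148.3218
  9     1,200.00       595.3194     5,357.8742
  10   11,200.00     5,139.9759    51,399.7591
  Σ                 12,605.1691    84,881.2364
Price P = Σ PV = 12,605.1691.
Macaulay duration = Σ(t·PV) / P = 84,881.2364 / 12,605.1691 = 6.73384 years.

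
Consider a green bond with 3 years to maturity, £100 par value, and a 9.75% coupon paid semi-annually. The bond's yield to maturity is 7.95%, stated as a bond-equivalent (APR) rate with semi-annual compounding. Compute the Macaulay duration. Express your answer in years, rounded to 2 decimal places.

2.68 years

Periodic yield y = 0.03975. Discount each cash flow and weight by its period:
  t   CF        PV=CF/(1+0.03975)^t    t·PV
  1        4.875         4.6886         4.6886
  2        4.875         4.5094         9.0188
  3        4.875         4.3370        13.0110
  4        4.875         4.1712        16.6847
  5        4.875         4.0117        20.0586
  6      104.875        83.0039       498.0233
  Σ                    104.7218       561.4849
Price P = Σ PV = 104.7218.
Macaulay duration = Σ(t·PV) / P = 561.4849 / 104.7218 = 5.36168 half-year periods.
In years: 5.36168 / 2 = 2.68084 years.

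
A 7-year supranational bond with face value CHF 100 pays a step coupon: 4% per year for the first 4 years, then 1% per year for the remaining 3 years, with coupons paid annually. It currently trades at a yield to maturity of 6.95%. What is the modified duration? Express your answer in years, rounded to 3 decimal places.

5.775 years

Periodic yield y = 0.0695. First find Macaulay duration:
  t   CF        PV=CF/(1+0.0695)^t    t·PV
  1         4.00         3.7401         3.7401
  2         4.00         3.4970         6.9940
  3         4.00         3.2698         9.8093
  4         4.00         3.0573        12.2292
  5         1.00         0.7147         3.5733
  6         1.00         0.6682         4.0093
  7       101.00        63.1038       441.7269
  Σ                     78.0509       482.0821
P = 78.0509; Macaulay duration = 482.0821 / 78.0509 = 6.17651 years.
Modified duration = D_Mac / (1 + y) = 6.17651 / 1.0695 = 5.77514 years.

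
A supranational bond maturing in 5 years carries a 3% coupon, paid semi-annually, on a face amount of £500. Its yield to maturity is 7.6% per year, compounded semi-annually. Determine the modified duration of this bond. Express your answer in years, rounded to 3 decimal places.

Periodic yield y = 0.038. First find Macaulay duration:
  t   CF        PV=CF/(1+0.038)^t    t·PV
  1         7.50         7.2254         7.2254
  2         7.50         6.9609        13.9218
  3         7.50         6.7061        20.1183
  4         7.50         6.4606        25.8423
  5         7.50         6.2241        31.1204
  6         7.50         5.9962        35.9773
  7         7.50         5.7767        40.4369
  8         7.50         5.5652        44.5218
  9         7.50         5.3615        48.2534
  10      507.50       349.5123     3,495.1234
  Σ                    405.7891     3,762.5409
P = 405.7891; Macaulay duration = 3,762.5409 / 405.7891 = 9.27216 half-year periods = 4.63608 years.
Modified duration = D_Mac / (1 + y) = 4.63608 / 1.038 = 4.46636 years.

4.466 years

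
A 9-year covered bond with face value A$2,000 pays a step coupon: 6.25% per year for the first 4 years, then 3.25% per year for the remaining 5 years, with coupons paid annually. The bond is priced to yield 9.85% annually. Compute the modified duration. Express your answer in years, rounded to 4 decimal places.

Periodic yield y = 0.0985. First find Macaulay duration:
  t   CF        PV=CF/(1+0.0985)^t    t·PV
  1       125.00       113.7915       113.7915
  2       125.00       103.5881       207.1762
  3       125.00        94.2996       282.8988
  4       125.00        85.8440       343.3759
  5        65.00        40.6362       203.1810
  6        65.00        36.9924       221.9546
  7        65.00        33.6754       235.7279
  8        65.00        30.6558       245.2465
  9     2,065.00       886.5832     7,979.2489
  Σ                  1,426.0663     9,832.6014
P = 1,426.0663; Macaulay duration = 9,832.6014 / 1,426.0663 = 6.89491 years.
Modified duration = D_Mac / (1 + y) = 6.89491 / 1.0985 = 6.27666 years.

6.2767 years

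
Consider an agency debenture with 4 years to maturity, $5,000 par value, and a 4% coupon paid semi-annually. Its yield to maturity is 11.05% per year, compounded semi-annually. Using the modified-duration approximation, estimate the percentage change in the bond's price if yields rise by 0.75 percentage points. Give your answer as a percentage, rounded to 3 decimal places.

-2.624%

Periodic yield y = 0.05525. Modified duration first:
  t   CF        PV=CF/(1+0.05525)^t    t·PV
  1       100.00        94.7643        94.7643
  2       100.00        89.8027       179.6054
  3       100.00        85.1009       255.3026
  4       100.00        80.6452       322.5808
  5       100.00        76.4228       382.1142
  6       100.00        72.4216       434.5293
  7       100.00        68.6298       480.4083
  8     5,100.00     3,316.8611    26,534.8891
  Σ                  3,884.6483    28,684.1939
P = 3,884.6483; D_Mac = 7.38399 half-year periods = 3.69199 yrs; D_mod = 3.69199/(1+0.05525) = 3.49869 yrs.
ΔP/P ≈ -D_mod · Δy = -3.49869 × (+0.0075) = -0.026240 = -2.6240%.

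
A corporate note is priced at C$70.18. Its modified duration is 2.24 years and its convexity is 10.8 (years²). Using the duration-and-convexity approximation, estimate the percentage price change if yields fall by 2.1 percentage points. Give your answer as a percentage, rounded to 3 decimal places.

+4.942%

Duration effect: -D_mod·Δy = -2.24 × (-0.021) = +0.047040
Convexity effect: ½·C·(Δy)² = 0.5 × 10.8 × (-0.021)² = +0.0023814
ΔP/P ≈ +0.047040 + 0.0023814 = +0.0494214
= +4.94214%.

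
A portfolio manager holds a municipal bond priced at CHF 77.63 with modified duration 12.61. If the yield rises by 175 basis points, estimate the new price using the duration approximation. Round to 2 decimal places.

CHF 60.50

Duration approximation: ΔP/P ≈ -D_mod · Δy = -12.61 × (+0.0175) = -0.220675.
New price ≈ 77.63 × (1 - 0.220675) = 60.49899975.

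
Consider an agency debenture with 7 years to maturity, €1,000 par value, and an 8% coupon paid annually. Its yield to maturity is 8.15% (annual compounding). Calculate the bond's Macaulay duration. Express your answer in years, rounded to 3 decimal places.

5.617 years

Periodic yield y = 0.0815. Discount each cash flow and weight by its year:
  t   CF        PV=CF/(1+0.0815)^t    t·PV
  1        80.00        73.9713        73.9713
  2        80.00        68.3970       136.7940
  3        80.00        63.2427       189.7281
  4        80.00        58.4768       233.9074
  5        80.00        54.0701       270.3506
  6        80.00        49.9955       299.9730
  7     1,080.00       624.0769     4,368.5381
  Σ                    992.2303     5,573.2624
Price P = Σ PV = 992.2303.
Macaulay duration = Σ(t·PV) / P = 5,573.2624 / 992.2303 = 5.61690 years.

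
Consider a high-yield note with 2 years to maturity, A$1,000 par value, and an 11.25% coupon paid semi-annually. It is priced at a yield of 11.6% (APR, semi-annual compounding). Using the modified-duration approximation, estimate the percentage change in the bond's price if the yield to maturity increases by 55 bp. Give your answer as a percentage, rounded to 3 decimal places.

-0.959%

Periodic yield y = 0.058. Modified duration first:
  t   CF        PV=CF/(1+0.058)^t    t·PV
  1        56.25        53.1664        53.1664
  2        56.25        50.2518       100.5035
  3        56.25        47.4969       142.4908
  4     1,056.25       842.9932     3,371.9726
  Σ                    993.9082     3,668.1333
P = 993.9082; D_Mac = 3.69062 half-year periods = 1.84531 yrs; D_mod = 1.84531/(1+0.058) = 1.74415 yrs.
ΔP/P ≈ -D_mod · Δy = -1.74415 × (+0.0055) = -0.009593 = -0.9593%.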